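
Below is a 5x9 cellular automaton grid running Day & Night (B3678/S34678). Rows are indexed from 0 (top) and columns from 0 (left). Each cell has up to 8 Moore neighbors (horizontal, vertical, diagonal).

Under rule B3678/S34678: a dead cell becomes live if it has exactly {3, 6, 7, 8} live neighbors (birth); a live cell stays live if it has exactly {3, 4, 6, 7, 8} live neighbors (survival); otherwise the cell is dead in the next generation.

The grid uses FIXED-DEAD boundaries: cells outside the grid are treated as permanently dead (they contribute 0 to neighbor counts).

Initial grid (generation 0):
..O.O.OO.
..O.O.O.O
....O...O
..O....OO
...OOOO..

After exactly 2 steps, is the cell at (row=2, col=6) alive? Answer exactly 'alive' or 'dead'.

Simulating step by step:
Generation 0 (given above): 17 live cells
Generation 1: 6 live cells
.......O.
.........
.....O..O
......OO.
.......O.
Generation 2: 6 live cells
.........
.........
......OO.
......OOO
......O..

Cell (2,6) at generation 2: 1 -> alive

Answer: alive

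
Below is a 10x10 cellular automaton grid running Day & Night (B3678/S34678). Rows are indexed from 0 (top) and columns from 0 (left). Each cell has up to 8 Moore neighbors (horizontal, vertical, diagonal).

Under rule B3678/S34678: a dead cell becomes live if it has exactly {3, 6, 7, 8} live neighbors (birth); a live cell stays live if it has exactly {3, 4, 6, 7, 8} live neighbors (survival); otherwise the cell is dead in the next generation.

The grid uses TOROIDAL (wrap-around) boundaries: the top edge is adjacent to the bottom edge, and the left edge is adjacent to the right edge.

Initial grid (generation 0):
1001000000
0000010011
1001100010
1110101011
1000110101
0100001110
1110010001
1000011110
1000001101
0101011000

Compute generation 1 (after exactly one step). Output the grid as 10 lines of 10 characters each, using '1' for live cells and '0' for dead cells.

Answer: 0010011001
1001000001
1011100011
0100100011
0011010010
1110101110
1100011101
0000010111
1100101001
0010101101

Derivation:
Simulating step by step:
Generation 0 (given above): 43 live cells
Generation 1: 48 live cells
(generation 1 grid is the final answer)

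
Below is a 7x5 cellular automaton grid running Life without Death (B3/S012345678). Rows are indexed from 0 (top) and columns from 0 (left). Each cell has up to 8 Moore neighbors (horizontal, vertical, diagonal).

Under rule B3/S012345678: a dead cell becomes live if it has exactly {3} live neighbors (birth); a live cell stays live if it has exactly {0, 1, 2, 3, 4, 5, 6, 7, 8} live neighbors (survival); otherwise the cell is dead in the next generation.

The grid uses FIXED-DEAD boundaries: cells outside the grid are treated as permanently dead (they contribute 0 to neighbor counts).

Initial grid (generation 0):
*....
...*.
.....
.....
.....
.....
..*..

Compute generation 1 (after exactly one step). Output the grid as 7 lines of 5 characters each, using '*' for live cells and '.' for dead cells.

Simulating step by step:
Generation 0 (given above): 3 live cells
Generation 1: 3 live cells
(generation 1 grid is the final answer)

Answer: *....
...*.
.....
.....
.....
.....
..*..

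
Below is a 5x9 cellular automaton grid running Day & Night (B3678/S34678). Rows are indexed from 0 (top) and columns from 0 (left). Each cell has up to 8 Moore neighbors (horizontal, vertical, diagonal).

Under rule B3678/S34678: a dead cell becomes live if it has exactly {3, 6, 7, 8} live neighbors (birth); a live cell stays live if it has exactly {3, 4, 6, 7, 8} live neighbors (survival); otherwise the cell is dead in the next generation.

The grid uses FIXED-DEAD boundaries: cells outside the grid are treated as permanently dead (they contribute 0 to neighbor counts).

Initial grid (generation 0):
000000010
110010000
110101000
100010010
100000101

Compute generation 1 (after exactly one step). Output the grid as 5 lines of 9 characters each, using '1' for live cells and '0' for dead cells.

Simulating step by step:
Generation 0 (given above): 14 live cells
Generation 1: 10 live cells
(generation 1 grid is the final answer)

Answer: 000000000
111000000
111000000
100001100
000000010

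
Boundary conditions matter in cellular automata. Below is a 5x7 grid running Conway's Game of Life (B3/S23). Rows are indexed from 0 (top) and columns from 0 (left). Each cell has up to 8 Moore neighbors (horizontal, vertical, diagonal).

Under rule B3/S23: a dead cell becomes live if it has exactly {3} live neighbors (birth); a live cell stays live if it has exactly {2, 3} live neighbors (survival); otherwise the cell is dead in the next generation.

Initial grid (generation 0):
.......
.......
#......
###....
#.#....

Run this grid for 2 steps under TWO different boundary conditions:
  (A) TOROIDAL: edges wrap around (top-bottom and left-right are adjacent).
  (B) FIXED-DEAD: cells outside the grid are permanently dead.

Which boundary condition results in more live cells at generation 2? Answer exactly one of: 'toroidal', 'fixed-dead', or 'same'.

Answer: toroidal

Derivation:
Under TOROIDAL boundary, generation 2:
.......
.......
##....#
#.....#
#.....#
Population = 7

Under FIXED-DEAD boundary, generation 2:
.......
.......
.#.....
#......
.......
Population = 2

Comparison: toroidal=7, fixed-dead=2 -> toroidal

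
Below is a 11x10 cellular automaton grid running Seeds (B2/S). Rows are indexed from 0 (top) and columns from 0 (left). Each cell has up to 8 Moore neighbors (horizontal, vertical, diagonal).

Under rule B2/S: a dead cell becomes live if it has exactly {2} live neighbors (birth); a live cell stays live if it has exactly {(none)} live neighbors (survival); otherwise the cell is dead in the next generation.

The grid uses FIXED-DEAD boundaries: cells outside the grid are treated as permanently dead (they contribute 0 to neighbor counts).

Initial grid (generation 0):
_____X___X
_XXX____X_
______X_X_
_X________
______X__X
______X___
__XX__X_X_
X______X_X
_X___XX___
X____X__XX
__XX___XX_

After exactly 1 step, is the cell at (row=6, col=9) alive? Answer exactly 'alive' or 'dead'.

Answer: alive

Derivation:
Simulating step by step:
Generation 0 (given above): 30 live cells
Generation 1: 30 live cells
_X_XX___X_
____XXX___
X__X_____X
_____XX_XX
_____X_X__
__XX____XX
_X___X___X
___XX_____
____X_____
___X______
_X__X_X___

Cell (6,9) at generation 1: 1 -> alive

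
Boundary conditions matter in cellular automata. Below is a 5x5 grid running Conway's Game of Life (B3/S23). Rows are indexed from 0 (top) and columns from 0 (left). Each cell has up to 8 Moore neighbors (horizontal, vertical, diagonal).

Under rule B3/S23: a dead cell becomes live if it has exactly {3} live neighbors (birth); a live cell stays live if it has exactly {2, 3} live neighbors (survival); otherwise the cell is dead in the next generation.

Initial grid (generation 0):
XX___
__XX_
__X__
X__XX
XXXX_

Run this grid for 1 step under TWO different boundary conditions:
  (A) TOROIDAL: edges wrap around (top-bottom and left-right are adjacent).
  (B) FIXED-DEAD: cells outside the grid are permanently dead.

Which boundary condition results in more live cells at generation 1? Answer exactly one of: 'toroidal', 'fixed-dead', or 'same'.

Under TOROIDAL boundary, generation 1:
X____
__XX_
_XX__
X____
___X_
Population = 7

Under FIXED-DEAD boundary, generation 1:
_XX__
__XX_
_XX_X
X___X
XXXXX
Population = 14

Comparison: toroidal=7, fixed-dead=14 -> fixed-dead

Answer: fixed-dead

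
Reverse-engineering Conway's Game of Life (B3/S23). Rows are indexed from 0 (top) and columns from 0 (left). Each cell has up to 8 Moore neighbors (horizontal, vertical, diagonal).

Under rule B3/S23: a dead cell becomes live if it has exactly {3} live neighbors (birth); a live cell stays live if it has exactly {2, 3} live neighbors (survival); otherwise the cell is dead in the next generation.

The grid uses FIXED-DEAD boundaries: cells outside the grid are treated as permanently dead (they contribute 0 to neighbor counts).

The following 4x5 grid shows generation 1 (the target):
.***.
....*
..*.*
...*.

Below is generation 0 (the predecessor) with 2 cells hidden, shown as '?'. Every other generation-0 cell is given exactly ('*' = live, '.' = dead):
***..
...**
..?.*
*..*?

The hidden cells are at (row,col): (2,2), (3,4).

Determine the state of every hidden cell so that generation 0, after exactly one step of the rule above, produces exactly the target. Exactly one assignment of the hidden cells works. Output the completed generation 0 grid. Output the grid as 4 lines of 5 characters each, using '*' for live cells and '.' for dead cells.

Hidden generation-0 cells (in order): (2,2), (3,4).
A hidden cell only influences target cells in its own 3x3 neighborhood. Try each of the 2^2 = 4 assignments, step the completed generation 0 forward once under B3/S23, and compare with the target:
  (2,2)=. (3,4)=. -> step gives (1,1)='*' but target has '.' -> reject
  (2,2)=. (3,4)=* -> step gives (1,1)='*' but target has '.' -> reject
  (2,2)=* (3,4)=. -> step reproduces the target at every cell -> ACCEPT
  (2,2)=* (3,4)=* -> step gives (2,4)='.' but target has '*' -> reject
Unique solution: (2,2)=live, (3,4)=dead.
Check: live-neighbor counts of every cell in the completed generation 0:
12232
24442
12253
02222
Applying B3/S23 to generation 0 with these counts gives:
.***.
....*
..*.*
...*.
which matches the target exactly.

Answer: ***..
...**
..*.*
*..*.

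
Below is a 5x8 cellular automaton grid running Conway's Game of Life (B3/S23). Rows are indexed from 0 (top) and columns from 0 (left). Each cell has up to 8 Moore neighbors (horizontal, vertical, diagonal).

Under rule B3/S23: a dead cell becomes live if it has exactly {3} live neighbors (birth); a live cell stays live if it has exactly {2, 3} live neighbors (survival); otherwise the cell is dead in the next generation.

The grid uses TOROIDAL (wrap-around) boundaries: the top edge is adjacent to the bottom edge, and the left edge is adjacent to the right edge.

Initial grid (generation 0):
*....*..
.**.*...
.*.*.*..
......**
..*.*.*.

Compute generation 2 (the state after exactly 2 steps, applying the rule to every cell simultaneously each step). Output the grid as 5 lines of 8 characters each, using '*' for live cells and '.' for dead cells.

Answer: ..*...*.
*......*
........
***.....
..*...**

Derivation:
Simulating step by step:
Generation 0 (given above): 13 live cells
Generation 1: 21 live cells
..*.**..
******..
**.****.
..***.**
......*.
Generation 2: 10 live cells
(generation 2 grid is the final answer)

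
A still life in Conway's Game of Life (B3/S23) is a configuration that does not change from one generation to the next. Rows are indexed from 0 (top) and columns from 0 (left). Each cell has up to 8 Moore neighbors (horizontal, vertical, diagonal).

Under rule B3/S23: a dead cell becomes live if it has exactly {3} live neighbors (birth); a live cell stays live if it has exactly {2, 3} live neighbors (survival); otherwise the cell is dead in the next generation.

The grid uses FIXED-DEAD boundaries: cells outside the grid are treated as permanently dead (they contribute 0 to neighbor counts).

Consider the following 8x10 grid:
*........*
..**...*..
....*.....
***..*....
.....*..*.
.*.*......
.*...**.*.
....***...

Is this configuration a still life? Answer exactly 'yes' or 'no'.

Answer: no

Derivation:
Compute generation 1 and compare to generation 0 (given above):
Generation 1:
..........
...*......
....*.....
.*..**....
*...*.....
..*.****..
..*...**..
....*.**..
Cell (0,0) differs: gen0=1 vs gen1=0 -> NOT a still life.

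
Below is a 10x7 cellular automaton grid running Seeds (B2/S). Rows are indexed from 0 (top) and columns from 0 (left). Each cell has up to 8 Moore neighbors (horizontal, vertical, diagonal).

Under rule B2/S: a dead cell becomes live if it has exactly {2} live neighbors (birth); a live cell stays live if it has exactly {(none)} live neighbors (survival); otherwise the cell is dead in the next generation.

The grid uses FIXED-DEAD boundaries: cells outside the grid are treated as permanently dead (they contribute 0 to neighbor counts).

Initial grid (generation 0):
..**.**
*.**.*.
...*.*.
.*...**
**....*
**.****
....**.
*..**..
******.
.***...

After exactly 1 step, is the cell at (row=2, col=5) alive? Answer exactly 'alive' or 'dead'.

Simulating step by step:
Generation 0 (given above): 36 live cells
Generation 1: 4 live cells
.......
.......
*......
.......
...*...
.......
.......
......*
.......
.....*.

Cell (2,5) at generation 1: 0 -> dead

Answer: dead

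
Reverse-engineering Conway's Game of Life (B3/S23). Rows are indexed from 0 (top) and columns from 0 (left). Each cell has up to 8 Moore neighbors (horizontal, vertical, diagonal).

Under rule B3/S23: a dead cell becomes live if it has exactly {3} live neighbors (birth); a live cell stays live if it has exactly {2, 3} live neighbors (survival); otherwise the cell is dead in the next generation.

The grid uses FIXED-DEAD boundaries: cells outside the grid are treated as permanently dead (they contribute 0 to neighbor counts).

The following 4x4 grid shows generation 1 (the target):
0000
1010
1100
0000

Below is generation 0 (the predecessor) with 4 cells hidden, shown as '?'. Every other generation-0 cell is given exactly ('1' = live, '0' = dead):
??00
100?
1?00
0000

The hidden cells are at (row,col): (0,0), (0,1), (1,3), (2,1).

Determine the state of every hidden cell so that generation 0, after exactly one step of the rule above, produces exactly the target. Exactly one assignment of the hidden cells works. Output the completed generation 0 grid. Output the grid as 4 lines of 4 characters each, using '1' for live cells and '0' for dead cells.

Hidden generation-0 cells (in order): (0,0), (0,1), (1,3), (2,1).
A hidden cell only influences target cells in its own 3x3 neighborhood. Try each of the 2^4 = 16 assignments, step the completed generation 0 forward once under B3/S23, and compare with the target:
  (0,0)=0 (0,1)=0 (1,3)=0 (2,1)=0 -> step gives (1,0)='0' but target has '1' -> reject
  (0,0)=0 (0,1)=0 (1,3)=0 (2,1)=1 -> step gives (1,1)='1' but target has '0' -> reject
  (0,0)=0 (0,1)=0 (1,3)=1 (2,1)=0 -> step gives (1,0)='0' but target has '1' -> reject
  (0,0)=0 (0,1)=0 (1,3)=1 (2,1)=1 -> step gives (1,1)='1' but target has '0' -> reject
  (0,0)=0 (0,1)=1 (1,3)=0 (2,1)=0 -> step gives (1,1)='1' but target has '0' -> reject
  (0,0)=0 (0,1)=1 (1,3)=0 (2,1)=1 -> step gives (1,2)='0' but target has '1' -> reject
  (0,0)=0 (0,1)=1 (1,3)=1 (2,1)=0 -> step gives (1,1)='1' but target has '0' -> reject
  (0,0)=0 (0,1)=1 (1,3)=1 (2,1)=1 -> step reproduces the target at every cell -> ACCEPT
  (0,0)=1 (0,1)=0 (1,3)=0 (2,1)=0 -> step gives (1,1)='1' but target has '0' -> reject
  (0,0)=1 (0,1)=0 (1,3)=0 (2,1)=1 -> step gives (1,2)='0' but target has '1' -> reject
  (0,0)=1 (0,1)=0 (1,3)=1 (2,1)=0 -> step gives (1,1)='1' but target has '0' -> reject
  (0,0)=1 (0,1)=0 (1,3)=1 (2,1)=1 -> step gives (1,2)='0' but target has '1' -> reject
  (0,0)=1 (0,1)=1 (1,3)=0 (2,1)=0 -> step gives (0,0)='1' but target has '0' -> reject
  (0,0)=1 (0,1)=1 (1,3)=0 (2,1)=1 -> step gives (0,0)='1' but target has '0' -> reject
  (0,0)=1 (0,1)=1 (1,3)=1 (2,1)=0 -> step gives (0,0)='1' but target has '0' -> reject
  (0,0)=1 (0,1)=1 (1,3)=1 (2,1)=1 -> step gives (0,0)='1' but target has '0' -> reject
Unique solution: (0,0)=dead, (0,1)=live, (1,3)=live, (2,1)=live.
Check: live-neighbor counts of every cell in the completed generation 0:
2121
3430
2221
2210
Applying B3/S23 to generation 0 with these counts gives:
0000
1010
1100
0000
which matches the target exactly.

Answer: 0100
1001
1100
0000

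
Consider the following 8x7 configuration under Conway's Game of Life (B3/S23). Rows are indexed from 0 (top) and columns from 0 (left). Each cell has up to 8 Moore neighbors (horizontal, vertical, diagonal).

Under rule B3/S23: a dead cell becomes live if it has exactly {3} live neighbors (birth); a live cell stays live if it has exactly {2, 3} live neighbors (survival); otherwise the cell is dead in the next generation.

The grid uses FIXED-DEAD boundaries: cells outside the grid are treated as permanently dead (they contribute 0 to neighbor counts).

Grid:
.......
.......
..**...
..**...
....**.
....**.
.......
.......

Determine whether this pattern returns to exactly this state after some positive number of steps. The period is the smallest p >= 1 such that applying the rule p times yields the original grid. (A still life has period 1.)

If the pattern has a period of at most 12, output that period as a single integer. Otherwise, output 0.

Simulating and comparing each generation to the original:
Gen 0 (original, given above): 8 live cells
Gen 1: 6 live cells, differs from original
Gen 2: 8 live cells, MATCHES original -> period = 2

Answer: 2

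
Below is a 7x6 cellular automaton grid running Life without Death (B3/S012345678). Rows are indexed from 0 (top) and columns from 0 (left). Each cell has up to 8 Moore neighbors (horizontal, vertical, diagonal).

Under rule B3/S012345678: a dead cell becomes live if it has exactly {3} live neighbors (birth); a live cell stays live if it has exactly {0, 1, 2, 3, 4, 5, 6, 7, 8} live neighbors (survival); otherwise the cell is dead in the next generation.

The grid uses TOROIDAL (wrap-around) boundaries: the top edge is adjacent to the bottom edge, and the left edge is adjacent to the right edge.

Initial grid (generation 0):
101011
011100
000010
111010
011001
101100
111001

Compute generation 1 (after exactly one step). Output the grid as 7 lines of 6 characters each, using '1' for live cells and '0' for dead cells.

Simulating step by step:
Generation 0 (given above): 22 live cells
Generation 1: 27 live cells
(generation 1 grid is the final answer)

Answer: 101011
111100
100011
111010
011011
101110
111001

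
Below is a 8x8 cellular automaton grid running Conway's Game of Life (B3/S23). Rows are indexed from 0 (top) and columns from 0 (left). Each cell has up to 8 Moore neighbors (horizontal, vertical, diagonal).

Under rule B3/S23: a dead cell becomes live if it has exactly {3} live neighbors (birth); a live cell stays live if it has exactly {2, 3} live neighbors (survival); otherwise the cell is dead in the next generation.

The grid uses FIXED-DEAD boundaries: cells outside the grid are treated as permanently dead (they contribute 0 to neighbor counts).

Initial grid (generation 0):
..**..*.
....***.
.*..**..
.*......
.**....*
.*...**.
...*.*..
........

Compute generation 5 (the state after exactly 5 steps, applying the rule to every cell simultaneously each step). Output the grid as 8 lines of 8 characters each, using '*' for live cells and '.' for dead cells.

Answer: .....*..
...*....
...**...
........
..*.*...
..*.*.**
.**.*.**
.....**.

Derivation:
Simulating step by step:
Generation 0 (given above): 18 live cells
Generation 1: 20 live cells
...**.*.
..*...*.
....*.*.
**......
***...*.
.*..***.
....***.
........
Generation 2: 21 live cells
...*.*..
....*.**
.*...*..
*.*..*..
..*...*.
*****..*
....*.*.
.....*..
Generation 3: 25 live cells
....***.
....*.*.
.*..**..
..*..**.
*...***.
.**.*.**
.**.*.*.
.....*..
Generation 4: 20 live cells
....*.*.
...*..*.
...**...
.*.*....
..*.*...
*.*.*..*
.**.*.**
.....*..
Generation 5: 17 live cells
(generation 5 grid is the final answer)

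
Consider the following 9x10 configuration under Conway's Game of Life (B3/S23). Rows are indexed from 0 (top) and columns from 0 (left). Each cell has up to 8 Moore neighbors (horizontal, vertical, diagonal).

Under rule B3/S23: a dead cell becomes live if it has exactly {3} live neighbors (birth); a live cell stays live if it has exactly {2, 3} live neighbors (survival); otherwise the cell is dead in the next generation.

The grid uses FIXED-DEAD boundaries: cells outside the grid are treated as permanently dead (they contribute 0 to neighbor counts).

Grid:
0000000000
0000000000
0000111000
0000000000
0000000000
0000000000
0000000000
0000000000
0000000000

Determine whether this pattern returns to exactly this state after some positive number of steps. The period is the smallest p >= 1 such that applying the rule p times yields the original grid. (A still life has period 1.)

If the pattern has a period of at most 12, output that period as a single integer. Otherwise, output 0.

Answer: 2

Derivation:
Simulating and comparing each generation to the original:
Gen 0 (original, given above): 3 live cells
Gen 1: 3 live cells, differs from original
Gen 2: 3 live cells, MATCHES original -> period = 2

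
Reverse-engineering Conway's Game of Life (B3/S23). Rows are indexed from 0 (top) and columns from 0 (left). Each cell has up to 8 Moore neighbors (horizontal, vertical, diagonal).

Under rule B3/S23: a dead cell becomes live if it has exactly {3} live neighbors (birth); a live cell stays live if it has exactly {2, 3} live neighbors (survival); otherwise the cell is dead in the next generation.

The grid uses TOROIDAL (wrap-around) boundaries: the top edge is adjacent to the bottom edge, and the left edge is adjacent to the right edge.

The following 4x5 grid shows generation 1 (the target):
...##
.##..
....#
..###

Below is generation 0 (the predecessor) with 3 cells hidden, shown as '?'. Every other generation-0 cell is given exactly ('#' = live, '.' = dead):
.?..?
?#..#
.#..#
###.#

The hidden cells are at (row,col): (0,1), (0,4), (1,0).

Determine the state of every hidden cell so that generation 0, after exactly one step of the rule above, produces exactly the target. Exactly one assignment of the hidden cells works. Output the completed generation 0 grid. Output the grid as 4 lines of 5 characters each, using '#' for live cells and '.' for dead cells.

Answer: .#...
.#..#
.#..#
###.#

Derivation:
Hidden generation-0 cells (in order): (0,1), (0,4), (1,0).
A hidden cell only influences target cells in its own 3x3 neighborhood. Try each of the 2^3 = 8 assignments, step the completed generation 0 forward once under B3/S23, and compare with the target:
  (0,1)=. (0,4)=. (1,0)=. -> step gives (0,2)='#' but target has '.' -> reject
  (0,1)=. (0,4)=. (1,0)=# -> step gives (0,2)='#' but target has '.' -> reject
  (0,1)=. (0,4)=# (1,0)=. -> step gives (0,2)='#' but target has '.' -> reject
  (0,1)=. (0,4)=# (1,0)=# -> step gives (0,2)='#' but target has '.' -> reject
  (0,1)=# (0,4)=. (1,0)=. -> step reproduces the target at every cell -> ACCEPT
  (0,1)=# (0,4)=. (1,0)=# -> step gives (0,4)='.' but target has '#' -> reject
  (0,1)=# (0,4)=# (1,0)=. -> step gives (0,3)='.' but target has '#' -> reject
  (0,1)=# (0,4)=# (1,0)=# -> step gives (0,3)='.' but target has '#' -> reject
Unique solution: (0,1)=live, (0,4)=dead, (1,0)=dead.
Check: live-neighbor counts of every cell in the completed generation 0:
64433
52321
74443
54332
Applying B3/S23 to generation 0 with these counts gives:
...##
.##..
....#
..###
which matches the target exactly.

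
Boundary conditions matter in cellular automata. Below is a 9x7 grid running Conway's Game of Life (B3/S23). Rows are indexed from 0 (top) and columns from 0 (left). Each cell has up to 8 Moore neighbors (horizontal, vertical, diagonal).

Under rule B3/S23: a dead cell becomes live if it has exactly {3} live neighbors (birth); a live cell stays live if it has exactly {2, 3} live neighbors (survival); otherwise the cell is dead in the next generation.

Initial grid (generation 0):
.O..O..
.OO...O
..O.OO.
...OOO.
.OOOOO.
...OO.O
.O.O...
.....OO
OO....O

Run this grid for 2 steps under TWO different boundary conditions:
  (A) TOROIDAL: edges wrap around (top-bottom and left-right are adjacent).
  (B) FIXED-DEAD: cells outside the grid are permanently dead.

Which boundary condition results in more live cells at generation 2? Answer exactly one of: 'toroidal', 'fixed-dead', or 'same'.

Under TOROIDAL boundary, generation 2:
..O..OO
..OO...
...O.OO
.OO..OO
.O....O
.OO....
...O.O.
...O.O.
.OO....
Population = 22

Under FIXED-DEAD boundary, generation 2:
.OOO...
O......
O..O.O.
.OO..OO
.......
..O....
O..O.OO
.OOOO..
.O...OO
Population = 23

Comparison: toroidal=22, fixed-dead=23 -> fixed-dead

Answer: fixed-dead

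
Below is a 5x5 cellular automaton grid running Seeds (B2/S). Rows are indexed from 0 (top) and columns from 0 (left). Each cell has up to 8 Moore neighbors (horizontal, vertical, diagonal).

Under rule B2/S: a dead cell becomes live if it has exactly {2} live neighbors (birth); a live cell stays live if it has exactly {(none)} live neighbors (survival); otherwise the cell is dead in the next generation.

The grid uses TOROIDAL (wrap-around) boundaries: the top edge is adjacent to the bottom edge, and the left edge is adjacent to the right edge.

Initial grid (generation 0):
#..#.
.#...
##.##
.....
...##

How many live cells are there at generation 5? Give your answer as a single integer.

Simulating step by step:
Generation 0 (given above): 9 live cells
Generation 1: 4 live cells
.#...
.....
.....
.#...
#.#..
Generation 2: 4 live cells
#.#..
.....
.....
#.#..
.....
Generation 3: 8 live cells
.#...
.#...
.#...
.#...
#.###
Generation 4: 0 live cells
.....
.....
.....
.....
.....
Generation 5: 0 live cells
.....
.....
.....
.....
.....
Population at generation 5: 0

Answer: 0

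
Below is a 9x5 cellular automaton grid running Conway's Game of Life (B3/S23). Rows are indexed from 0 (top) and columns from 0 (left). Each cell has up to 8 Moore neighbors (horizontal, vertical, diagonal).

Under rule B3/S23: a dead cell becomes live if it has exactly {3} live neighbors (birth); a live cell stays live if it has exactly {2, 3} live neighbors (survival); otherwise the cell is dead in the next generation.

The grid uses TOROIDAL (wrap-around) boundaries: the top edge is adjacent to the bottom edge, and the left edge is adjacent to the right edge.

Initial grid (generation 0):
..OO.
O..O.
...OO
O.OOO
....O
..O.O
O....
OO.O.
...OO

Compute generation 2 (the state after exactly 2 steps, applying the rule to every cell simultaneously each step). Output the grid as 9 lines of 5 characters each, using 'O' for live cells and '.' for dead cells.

Simulating step by step:
Generation 0 (given above): 19 live cells
Generation 1: 18 live cells
..O..
.....
.O...
O.O..
.OO..
O..OO
O.OO.
OOOO.
OO...
Generation 2: 10 live cells
(generation 2 grid is the final answer)

Answer: .O...
.....
.O...
O.O..
..O..
O....
.....
...O.
O..OO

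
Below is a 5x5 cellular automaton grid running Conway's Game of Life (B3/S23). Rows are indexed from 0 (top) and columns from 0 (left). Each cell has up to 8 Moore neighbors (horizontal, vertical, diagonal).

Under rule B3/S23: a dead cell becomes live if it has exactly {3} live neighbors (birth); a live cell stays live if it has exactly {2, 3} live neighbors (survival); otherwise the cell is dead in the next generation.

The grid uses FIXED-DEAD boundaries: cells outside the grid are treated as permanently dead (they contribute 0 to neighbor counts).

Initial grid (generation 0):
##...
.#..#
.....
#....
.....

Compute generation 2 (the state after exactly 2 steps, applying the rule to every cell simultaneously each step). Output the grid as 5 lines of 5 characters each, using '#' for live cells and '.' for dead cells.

Simulating step by step:
Generation 0 (given above): 5 live cells
Generation 1: 4 live cells
##...
##...
.....
.....
.....
Generation 2: 4 live cells
(generation 2 grid is the final answer)

Answer: ##...
##...
.....
.....
.....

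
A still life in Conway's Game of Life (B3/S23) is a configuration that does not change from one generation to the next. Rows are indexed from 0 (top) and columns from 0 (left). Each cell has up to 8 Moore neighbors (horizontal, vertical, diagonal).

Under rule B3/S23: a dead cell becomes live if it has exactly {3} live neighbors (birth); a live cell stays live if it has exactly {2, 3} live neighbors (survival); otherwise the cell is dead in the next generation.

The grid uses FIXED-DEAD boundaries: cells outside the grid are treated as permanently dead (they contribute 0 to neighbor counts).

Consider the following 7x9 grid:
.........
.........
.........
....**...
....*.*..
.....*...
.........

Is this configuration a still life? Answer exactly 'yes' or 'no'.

Answer: yes

Derivation:
Compute generation 1 and compare to generation 0 (given above):
Generation 1:
.........
.........
.........
....**...
....*.*..
.....*...
.........
The grids are IDENTICAL -> still life.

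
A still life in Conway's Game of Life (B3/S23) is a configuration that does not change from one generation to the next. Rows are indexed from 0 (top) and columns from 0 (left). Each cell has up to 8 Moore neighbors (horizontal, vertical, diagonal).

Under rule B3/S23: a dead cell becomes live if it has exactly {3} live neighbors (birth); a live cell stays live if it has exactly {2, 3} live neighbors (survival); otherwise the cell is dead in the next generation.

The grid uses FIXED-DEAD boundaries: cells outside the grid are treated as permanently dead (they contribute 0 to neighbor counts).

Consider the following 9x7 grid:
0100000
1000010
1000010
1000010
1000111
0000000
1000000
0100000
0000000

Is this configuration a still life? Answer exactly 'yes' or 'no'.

Answer: no

Derivation:
Compute generation 1 and compare to generation 0 (given above):
Generation 1:
0000000
1100000
1100111
1100000
0000111
0000010
0000000
0000000
0000000
Cell (0,1) differs: gen0=1 vs gen1=0 -> NOT a still life.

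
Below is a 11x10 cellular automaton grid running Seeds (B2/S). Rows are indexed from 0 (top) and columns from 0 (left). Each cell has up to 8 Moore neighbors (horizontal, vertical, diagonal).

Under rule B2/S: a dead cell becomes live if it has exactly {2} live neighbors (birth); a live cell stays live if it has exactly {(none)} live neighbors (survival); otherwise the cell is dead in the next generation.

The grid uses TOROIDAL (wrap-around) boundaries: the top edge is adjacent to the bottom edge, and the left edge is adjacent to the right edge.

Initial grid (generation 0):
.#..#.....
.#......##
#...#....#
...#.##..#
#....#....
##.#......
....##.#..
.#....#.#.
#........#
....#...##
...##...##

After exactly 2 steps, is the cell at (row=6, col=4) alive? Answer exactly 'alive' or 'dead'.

Simulating step by step:
Generation 0 (given above): 32 live cells
Generation 1: 26 live cells
.....#.#..
..####....
.###..##..
.#......#.
...#......
..#......#
...#....##
....#.....
.#...#....
.....#.#..
..#....#..
Generation 2: 29 live cells
.#......#.
........#.
#.......#.
#...#.#...
##......##
#...#.....
#.#.#.....
#.##.#..##
..........
.##.#...#.
....##....

Cell (6,4) at generation 2: 1 -> alive

Answer: alive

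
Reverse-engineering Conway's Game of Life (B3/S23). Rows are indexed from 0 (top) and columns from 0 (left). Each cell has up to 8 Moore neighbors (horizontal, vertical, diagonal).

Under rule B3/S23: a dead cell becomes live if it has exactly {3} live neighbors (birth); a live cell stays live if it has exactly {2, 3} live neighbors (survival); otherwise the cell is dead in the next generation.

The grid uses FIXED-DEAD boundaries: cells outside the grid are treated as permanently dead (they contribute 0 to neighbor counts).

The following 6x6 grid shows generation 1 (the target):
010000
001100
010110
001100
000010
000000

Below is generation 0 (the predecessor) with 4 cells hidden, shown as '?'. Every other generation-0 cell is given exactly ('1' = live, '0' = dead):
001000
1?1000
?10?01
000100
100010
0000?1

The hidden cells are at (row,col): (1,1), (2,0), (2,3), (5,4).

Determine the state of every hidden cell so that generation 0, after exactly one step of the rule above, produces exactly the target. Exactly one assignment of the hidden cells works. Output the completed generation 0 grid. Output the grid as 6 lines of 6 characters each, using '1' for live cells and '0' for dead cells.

Answer: 001000
101000
010101
000100
100010
000001

Derivation:
Hidden generation-0 cells (in order): (1,1), (2,0), (2,3), (5,4).
A hidden cell only influences target cells in its own 3x3 neighborhood. Try each of the 2^4 = 16 assignments, step the completed generation 0 forward once under B3/S23, and compare with the target:
  (1,1)=0 (2,0)=0 (2,3)=0 (5,4)=0 -> step gives (1,3)='0' but target has '1' -> reject
  (1,1)=0 (2,0)=0 (2,3)=0 (5,4)=1 -> step gives (1,3)='0' but target has '1' -> reject
  (1,1)=0 (2,0)=0 (2,3)=1 (5,4)=0 -> step reproduces the target at every cell -> ACCEPT
  (1,1)=0 (2,0)=0 (2,3)=1 (5,4)=1 -> step gives (4,3)='1' but target has '0' -> reject
  (1,1)=0 (2,0)=1 (2,3)=0 (5,4)=0 -> step gives (1,0)='1' but target has '0' -> reject
  (1,1)=0 (2,0)=1 (2,3)=0 (5,4)=1 -> step gives (1,0)='1' but target has '0' -> reject
  (1,1)=0 (2,0)=1 (2,3)=1 (5,4)=0 -> step gives (1,0)='1' but target has '0' -> reject
  (1,1)=0 (2,0)=1 (2,3)=1 (5,4)=1 -> step gives (1,0)='1' but target has '0' -> reject
  (1,1)=1 (2,0)=0 (2,3)=0 (5,4)=0 -> step gives (0,1)='0' but target has '1' -> reject
  (1,1)=1 (2,0)=0 (2,3)=0 (5,4)=1 -> step gives (0,1)='0' but target has '1' -> reject
  (1,1)=1 (2,0)=0 (2,3)=1 (5,4)=0 -> step gives (0,1)='0' but target has '1' -> reject
  (1,1)=1 (2,0)=0 (2,3)=1 (5,4)=1 -> step gives (0,1)='0' but target has '1' -> reject
  (1,1)=1 (2,0)=1 (2,3)=0 (5,4)=0 -> step gives (0,1)='0' but target has '1' -> reject
  (1,1)=1 (2,0)=1 (2,3)=0 (5,4)=1 -> step gives (0,1)='0' but target has '1' -> reject
  (1,1)=1 (2,0)=1 (2,3)=1 (5,4)=0 -> step gives (0,1)='0' but target has '1' -> reject
  (1,1)=1 (2,0)=1 (2,3)=1 (5,4)=1 -> step gives (0,1)='0' but target has '1' -> reject
Unique solution: (1,1)=dead, (2,0)=dead, (2,3)=live, (5,4)=dead.
Check: live-neighbor counts of every cell in the completed generation 0:
131200
143321
224230
223242
011222
110121
Applying B3/S23 to generation 0 with these counts gives:
010000
001100
010110
001100
000010
000000
which matches the target exactly.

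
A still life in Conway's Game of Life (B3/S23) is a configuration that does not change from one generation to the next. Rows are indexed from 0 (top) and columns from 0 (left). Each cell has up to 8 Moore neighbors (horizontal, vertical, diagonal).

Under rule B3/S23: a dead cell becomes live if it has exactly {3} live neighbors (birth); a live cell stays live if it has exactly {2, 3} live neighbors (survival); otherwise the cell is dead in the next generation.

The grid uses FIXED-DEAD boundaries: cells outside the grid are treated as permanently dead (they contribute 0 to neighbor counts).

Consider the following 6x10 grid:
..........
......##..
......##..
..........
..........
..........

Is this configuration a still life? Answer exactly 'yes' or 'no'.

Answer: yes

Derivation:
Compute generation 1 and compare to generation 0 (given above):
Generation 1:
..........
......##..
......##..
..........
..........
..........
The grids are IDENTICAL -> still life.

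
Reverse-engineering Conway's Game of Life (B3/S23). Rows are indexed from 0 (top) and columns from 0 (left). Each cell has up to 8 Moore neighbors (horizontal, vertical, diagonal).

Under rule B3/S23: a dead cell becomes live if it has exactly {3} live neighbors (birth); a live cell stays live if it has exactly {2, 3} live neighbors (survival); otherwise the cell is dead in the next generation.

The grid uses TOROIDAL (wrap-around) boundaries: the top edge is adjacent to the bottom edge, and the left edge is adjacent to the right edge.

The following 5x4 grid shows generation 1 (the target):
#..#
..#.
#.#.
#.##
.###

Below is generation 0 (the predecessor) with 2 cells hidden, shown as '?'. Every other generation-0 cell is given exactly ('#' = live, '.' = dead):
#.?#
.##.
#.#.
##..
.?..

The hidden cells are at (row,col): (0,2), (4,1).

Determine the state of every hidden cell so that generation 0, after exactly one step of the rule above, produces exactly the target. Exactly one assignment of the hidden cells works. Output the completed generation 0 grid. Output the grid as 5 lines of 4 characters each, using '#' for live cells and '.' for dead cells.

Answer: #..#
.##.
#.#.
##..
.#..

Derivation:
Hidden generation-0 cells (in order): (0,2), (4,1).
A hidden cell only influences target cells in its own 3x3 neighborhood. Try each of the 2^2 = 4 assignments, step the completed generation 0 forward once under B3/S23, and compare with the target:
  (0,2)=. (4,1)=. -> step gives (0,1)='#' but target has '.' -> reject
  (0,2)=. (4,1)=# -> step reproduces the target at every cell -> ACCEPT
  (0,2)=# (4,1)=. -> step gives (0,2)='#' but target has '.' -> reject
  (0,2)=# (4,1)=# -> step gives (1,2)='.' but target has '#' -> reject
Unique solution: (0,2)=dead, (4,1)=live.
Check: live-neighbor counts of every cell in the completed generation 0:
3442
4435
3634
3433
5333
Applying B3/S23 to generation 0 with these counts gives:
#..#
..#.
#.#.
#.##
.###
which matches the target exactly.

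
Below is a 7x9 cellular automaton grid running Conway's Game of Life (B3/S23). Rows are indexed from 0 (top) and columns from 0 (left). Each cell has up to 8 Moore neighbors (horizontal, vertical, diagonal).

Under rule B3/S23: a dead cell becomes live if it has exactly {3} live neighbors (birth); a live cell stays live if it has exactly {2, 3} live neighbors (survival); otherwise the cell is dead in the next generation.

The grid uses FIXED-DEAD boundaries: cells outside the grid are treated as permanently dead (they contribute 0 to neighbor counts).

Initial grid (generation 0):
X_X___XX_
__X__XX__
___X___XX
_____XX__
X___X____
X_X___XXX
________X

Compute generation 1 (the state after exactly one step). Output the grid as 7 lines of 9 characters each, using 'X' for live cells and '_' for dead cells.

Answer: _X___XXX_
_XXX_X__X
____X__X_
____XXXX_
_X_______
_X_____XX
________X

Derivation:
Simulating step by step:
Generation 0 (given above): 20 live cells
Generation 1: 20 live cells
(generation 1 grid is the final answer)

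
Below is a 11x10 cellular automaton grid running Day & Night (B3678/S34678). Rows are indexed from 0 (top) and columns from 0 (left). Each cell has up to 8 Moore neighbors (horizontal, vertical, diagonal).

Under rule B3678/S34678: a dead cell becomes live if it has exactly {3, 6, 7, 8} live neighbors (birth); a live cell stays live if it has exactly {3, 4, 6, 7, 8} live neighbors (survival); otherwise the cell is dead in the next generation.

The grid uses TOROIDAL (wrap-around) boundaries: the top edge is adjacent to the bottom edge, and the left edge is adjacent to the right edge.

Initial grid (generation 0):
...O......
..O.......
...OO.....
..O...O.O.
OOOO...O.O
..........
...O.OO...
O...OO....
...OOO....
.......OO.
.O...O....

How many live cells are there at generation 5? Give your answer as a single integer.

Answer: 14

Derivation:
Simulating step by step:
Generation 0 (given above): 26 live cells
Generation 1: 24 live cells
..O.......
....O.....
..OO......
O.O.O..O.O
.OO.....O.
OO.OO.O...
.....O....
....O.....
....OOO...
.....OO...
..........
Generation 2: 21 live cells
..........
..O.......
.O.OO.....
..O.....O.
..O.OO.O..
.O...O....
...O.O....
....O.O...
....O.O...
....OOO...
..........
Generation 3: 22 live cells
..........
...O......
...O......
.OO..O....
.O.O..O...
..OO.O....
.....OO...
...OO.....
...OOOOO..
.....O....
.....O....
Generation 4: 19 live cells
..........
..........
....O.....
..OOO.....
.OOO.O....
..O..O....
..O..O....
...O.O.O..
...O.OO...
.....O....
..........
Generation 5: 14 live cells
..........
..........
..........
.OO.OO....
.O........
..O...O...
...O......
..O..O....
.....OO...
....O.O...
..........
Population at generation 5: 14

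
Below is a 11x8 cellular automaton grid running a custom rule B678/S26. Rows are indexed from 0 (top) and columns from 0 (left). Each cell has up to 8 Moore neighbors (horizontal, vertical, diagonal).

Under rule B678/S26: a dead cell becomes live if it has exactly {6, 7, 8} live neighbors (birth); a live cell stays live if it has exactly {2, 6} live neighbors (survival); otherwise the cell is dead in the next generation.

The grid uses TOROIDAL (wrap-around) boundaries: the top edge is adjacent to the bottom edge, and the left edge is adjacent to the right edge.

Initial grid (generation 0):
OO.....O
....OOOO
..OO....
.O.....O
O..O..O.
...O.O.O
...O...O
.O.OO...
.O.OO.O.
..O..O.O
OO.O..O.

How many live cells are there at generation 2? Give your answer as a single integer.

Simulating step by step:
Generation 0 (given above): 33 live cells
Generation 1: 9 live cells
........
....OO..
..OO....
.O.....O
........
...O....
........
........
.O....O.
........
........
Generation 2: 3 live cells
........
....O...
..OO....
........
........
........
........
........
........
........
........
Population at generation 2: 3

Answer: 3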